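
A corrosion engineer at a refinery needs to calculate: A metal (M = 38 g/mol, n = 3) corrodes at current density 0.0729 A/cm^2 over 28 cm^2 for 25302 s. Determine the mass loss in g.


Apply Faraday's law: m = i*A*t*M / (n*F)
Total charge passed Q = i*A*t = 0.0729*28*25302 = 51646.4424 C
m = Q*M/(n*F) = 51646.4424*38/(3*96485) = 6.78021 g

6.78021 g


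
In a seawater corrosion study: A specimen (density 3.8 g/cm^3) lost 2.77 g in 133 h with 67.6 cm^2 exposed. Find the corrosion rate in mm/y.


Apply the mm/y weight-loss relation: CR = 87600 * W / (D * A * T)
Numerator: 87600 * 2.77 = 242652.0
Denominator: 3.8 * 67.6 * 133 = 34165.04
CR = 242652.0 / 34165.04 = 7.102348 mm/y

7.102348 mm/y


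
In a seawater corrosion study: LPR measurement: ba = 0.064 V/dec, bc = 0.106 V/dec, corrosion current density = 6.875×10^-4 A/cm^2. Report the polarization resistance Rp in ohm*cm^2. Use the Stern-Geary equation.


Apply the Stern-Geary equation: Rp = ba*bc / (2.303*icorr*(ba+bc))
ba*bc = 0.064*0.106 = 0.006784
ba+bc = 0.17; 2.303*icorr*(ba+bc) = 2.303*6.875×10^-4*0.17 = 2.6916312×10^-4
Rp = 0.006784 / 2.6916312×10^-4 = 25.2 ohm*cm^2

25.2 ohm*cm^2


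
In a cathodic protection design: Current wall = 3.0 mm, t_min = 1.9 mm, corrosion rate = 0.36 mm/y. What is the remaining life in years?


Apply the remaining-life relation: RL = (t_current − t_min) / CR
RL = (3.0 − 1.9) / 0.36 = 1.1 / 0.36 = 3.1 years

3.1 years


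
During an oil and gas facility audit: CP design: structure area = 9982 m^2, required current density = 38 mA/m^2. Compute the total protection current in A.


I = area * current density, then convert mA → A (÷1000)
I = 9982 * 38 / 1000 = 379.32 A

379.32 A


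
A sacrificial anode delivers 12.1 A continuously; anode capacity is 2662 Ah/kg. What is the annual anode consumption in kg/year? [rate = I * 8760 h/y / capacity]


Annual consumption = current * hours per year / capacity
Rate = 12.1 * 8760 / 2662 = 39.8 kg/year

39.8 kg/year


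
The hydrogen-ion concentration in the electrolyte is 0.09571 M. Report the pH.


pH = −log10[H+]
pH = −log10(0.09571) = 1.02

1.02


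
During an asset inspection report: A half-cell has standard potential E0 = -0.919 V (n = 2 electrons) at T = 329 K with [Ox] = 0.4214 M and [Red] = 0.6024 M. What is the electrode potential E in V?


Apply the Nernst equation: E = E0 + (RT/nF)*ln([Ox]/[Red])
Step 1: RT/nF = 8.314*329/(2*96485) = 0.01417477 V
Step 2: [Ox]/[Red] = 0.4214/0.6024 = 0.699535
Step 3: ln(0.699535) = -0.357339
Step 4: correction = 0.01417477 * -0.357339 = -0.0051 V
E = -0.919 + -0.0051 = -0.9241 V

-0.9241 V


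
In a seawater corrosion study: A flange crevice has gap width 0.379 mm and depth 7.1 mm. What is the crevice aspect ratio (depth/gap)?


Aspect ratio = depth / gap
Ratio = 7.1 / 0.379 = 18.7

18.7


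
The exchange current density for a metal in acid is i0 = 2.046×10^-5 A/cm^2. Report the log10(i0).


i0 = 2.046×10^-5 A/cm^2
log10(i0) = -4.689

-4.689


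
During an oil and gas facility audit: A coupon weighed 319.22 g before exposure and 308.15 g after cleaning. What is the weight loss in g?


Weight loss = initial − final
WL = 319.22 − 308.15 = 11.07 g

11.07 g


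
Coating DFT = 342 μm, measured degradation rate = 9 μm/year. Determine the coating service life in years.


Service life = thickness / degradation rate
Life = 342 / 9 = 38.0 years

38.0 years


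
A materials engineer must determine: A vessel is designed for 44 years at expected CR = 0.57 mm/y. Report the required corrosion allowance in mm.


Corrosion allowance = CR × design life
CA = 0.57 * 44 = 25.08 mm

25.08 mm


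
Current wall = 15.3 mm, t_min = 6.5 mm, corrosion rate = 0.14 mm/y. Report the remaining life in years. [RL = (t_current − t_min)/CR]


Apply the remaining-life relation: RL = (t_current − t_min) / CR
RL = (15.3 − 6.5) / 0.14 = 8.8 / 0.14 = 62.9 years

62.9 years


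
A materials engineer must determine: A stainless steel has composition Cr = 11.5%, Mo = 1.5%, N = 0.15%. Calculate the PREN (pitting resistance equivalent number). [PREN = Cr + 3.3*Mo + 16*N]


Apply the PREN formula: PREN = Cr + 3.3*Mo + 16*N
PREN = 11.5 + 3.3*1.5 + 16*0.15
PREN = 11.5 + 4.95 + 2.4 = 18.85

18.85


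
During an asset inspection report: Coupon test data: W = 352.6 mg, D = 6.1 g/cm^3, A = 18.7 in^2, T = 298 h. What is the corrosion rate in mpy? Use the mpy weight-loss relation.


Apply the mpy weight-loss relation: CR = 534 * W / (D * A * T)
Numerator: 534 * 352.6 = 188288.4
Denominator: 6.1 * 18.7 * 298 = 33992.86
CR = 188288.4 / 33992.86 = 5.5391 mpy

5.5391 mpy


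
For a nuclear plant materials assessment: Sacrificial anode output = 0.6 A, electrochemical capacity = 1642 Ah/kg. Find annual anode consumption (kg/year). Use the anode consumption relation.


Annual consumption = current * hours per year / capacity
Rate = 0.6 * 8760 / 1642 = 3.2 kg/year

3.2 kg/year


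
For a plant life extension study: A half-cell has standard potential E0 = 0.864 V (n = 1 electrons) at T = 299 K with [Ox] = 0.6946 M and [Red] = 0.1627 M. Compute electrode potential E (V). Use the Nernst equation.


Apply the Nernst equation: E = E0 + (RT/nF)*ln([Ox]/[Red])
Step 1: RT/nF = 8.314*299/(1*96485) = 0.02576448 V
Step 2: [Ox]/[Red] = 0.6946/0.1627 = 4.269207
Step 3: ln(4.269207) = 1.451428
Step 4: correction = 0.02576448 * 1.451428 = 0.037 V
E = 0.864 + 0.037 = 0.901 V

0.901 V


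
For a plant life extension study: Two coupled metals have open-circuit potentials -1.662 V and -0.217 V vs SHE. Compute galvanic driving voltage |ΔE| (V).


Driving voltage is the absolute potential difference.
|ΔE| = |-1.662 − (-0.217)| = 1.445 V

1.445 V


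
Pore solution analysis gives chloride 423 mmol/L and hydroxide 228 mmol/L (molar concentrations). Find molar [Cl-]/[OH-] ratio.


Threshold parameter = [Cl-] / [OH-] (molar basis; both in mmol/L, so units cancel)
Ratio = 423 / 228 = 1.86

1.86


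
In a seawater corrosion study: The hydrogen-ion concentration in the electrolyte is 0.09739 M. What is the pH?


pH = −log10[H+]
pH = −log10(0.09739) = 1.01

1.01


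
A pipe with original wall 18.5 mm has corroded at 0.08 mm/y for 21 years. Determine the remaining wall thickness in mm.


Remaining wall = original − CR × time
t = 18.5 − 0.08*21 = 18.5 − 1.68 = 16.82 mm

16.82 mm


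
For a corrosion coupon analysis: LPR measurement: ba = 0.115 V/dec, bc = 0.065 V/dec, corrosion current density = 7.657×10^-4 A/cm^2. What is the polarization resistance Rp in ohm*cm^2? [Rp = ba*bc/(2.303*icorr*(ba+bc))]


Apply the Stern-Geary equation: Rp = ba*bc / (2.303*icorr*(ba+bc))
ba*bc = 0.115*0.065 = 0.007475
ba+bc = 0.18; 2.303*icorr*(ba+bc) = 2.303*7.657×10^-4*0.18 = 3.1741328×10^-4
Rp = 0.007475 / 3.1741328×10^-4 = 23.5 ohm*cm^2

23.5 ohm*cm^2


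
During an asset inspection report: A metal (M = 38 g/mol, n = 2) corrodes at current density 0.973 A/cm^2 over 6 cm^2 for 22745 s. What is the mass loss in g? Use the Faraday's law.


Apply Faraday's law: m = i*A*t*M / (n*F)
Total charge passed Q = i*A*t = 0.973*6*22745 = 132785.31 C
m = Q*M/(n*F) = 132785.31*38/(2*96485) = 26.1483 g

26.1483 g


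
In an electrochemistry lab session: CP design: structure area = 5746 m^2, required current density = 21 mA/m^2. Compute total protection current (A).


I = area * current density, then convert mA → A (÷1000)
I = 5746 * 21 / 1000 = 120.67 A

120.67 A


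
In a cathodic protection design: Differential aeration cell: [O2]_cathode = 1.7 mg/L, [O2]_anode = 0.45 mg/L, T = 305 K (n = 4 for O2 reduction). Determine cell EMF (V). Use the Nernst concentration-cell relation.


Apply the Nernst concentration-cell relation: E = (RT/nF)*ln(C_cathode/C_anode)
RT/nF = 8.314*305/(4*96485) = 0.00657037 V
ln(1.7/0.45) = 1.32914
E = 0.00657037 * 1.32914 = 0.00873 V

0.00873 V


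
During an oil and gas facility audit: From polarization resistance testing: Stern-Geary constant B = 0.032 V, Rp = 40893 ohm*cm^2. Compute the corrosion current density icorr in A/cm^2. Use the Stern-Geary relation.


Apply the Stern-Geary relation: icorr = B / Rp
icorr = 0.032 / 40893 = 7.825×10^-7 A/cm^2

7.825×10^-7 A/cm^2


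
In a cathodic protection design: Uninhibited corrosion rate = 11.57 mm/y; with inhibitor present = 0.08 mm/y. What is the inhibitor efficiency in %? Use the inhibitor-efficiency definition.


Apply the inhibitor-efficiency definition: IE = (CR_blank − CR_inh)/CR_blank × 100
IE = (11.57 − 0.08) / 11.57 × 100
IE = 11.49 / 11.57 × 100 = 99.3 %

99.3 %


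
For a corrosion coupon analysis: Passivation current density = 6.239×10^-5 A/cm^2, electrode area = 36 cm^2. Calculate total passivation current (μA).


I = i_pass * A, then convert A → μA (×10^6)
I = 6.239×10^-5 * 36 * 10^6 = 2246.04 μA

2246.04 μA


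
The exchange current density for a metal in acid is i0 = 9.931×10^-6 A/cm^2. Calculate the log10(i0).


i0 = 9.931×10^-6 A/cm^2
log10(i0) = -5.003

-5.003


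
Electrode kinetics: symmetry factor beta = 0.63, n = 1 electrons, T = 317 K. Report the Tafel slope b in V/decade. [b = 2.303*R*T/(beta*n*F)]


Apply the Tafel slope relation: b = 2.303*R*T/(beta*n*F)
Numerator: 2.303 * 8.314 * 317 = 6069.64
Denominator: 0.63 * 1 * 96485 = 60785.55
b = 6069.64 / 60785.55 = 0.1 V/decade

0.1 V/decade


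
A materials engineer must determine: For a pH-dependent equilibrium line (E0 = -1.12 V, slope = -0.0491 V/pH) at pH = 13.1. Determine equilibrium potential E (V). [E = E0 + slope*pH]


Apply the Pourbaix line equation: E = E0 + slope*pH
E = -1.12 + (-0.0491)*13.1 = -1.12 + (-0.64321) = -1.76321 V
Rounded to 4 decimal places: E = -1.7632 V

-1.7632 V


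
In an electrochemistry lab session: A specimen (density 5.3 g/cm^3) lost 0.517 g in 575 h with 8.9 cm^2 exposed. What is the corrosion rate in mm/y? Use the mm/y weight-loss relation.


Apply the mm/y weight-loss relation: CR = 87600 * W / (D * A * T)
Numerator: 87600 * 0.517 = 45289.2
Denominator: 5.3 * 8.9 * 575 = 27122.75
CR = 45289.2 / 27122.75 = 1.6698 mm/y

1.6698 mm/y


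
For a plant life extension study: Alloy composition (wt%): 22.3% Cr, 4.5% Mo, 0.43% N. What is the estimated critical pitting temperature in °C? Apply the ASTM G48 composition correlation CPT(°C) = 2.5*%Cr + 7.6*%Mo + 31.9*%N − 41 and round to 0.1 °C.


Apply the ASTM G48 empirical CPT estimate: CPT(°C) = 2.5*%Cr + 7.6*%Mo + 31.9*%N − 41
2.5*22.3 = 55.75; 7.6*4.5 = 34.2; 31.9*0.43 = 13.717
CPT = 55.75 + 34.2 + 13.717 − 41 = 62.667 °C
Rounded to 0.1 °C: CPT ≈ 62.7 °C

62.7 °C


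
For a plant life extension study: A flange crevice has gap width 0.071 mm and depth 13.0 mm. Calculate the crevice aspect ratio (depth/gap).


Aspect ratio = depth / gap
Ratio = 13.0 / 0.071 = 183.1

183.1


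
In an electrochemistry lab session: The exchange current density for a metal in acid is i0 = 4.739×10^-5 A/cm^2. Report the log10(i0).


i0 = 4.739×10^-5 A/cm^2
log10(i0) = -4.324

-4.324


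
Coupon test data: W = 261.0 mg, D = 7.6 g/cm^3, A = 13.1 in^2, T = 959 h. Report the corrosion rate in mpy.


Apply the mpy weight-loss relation: CR = 534 * W / (D * A * T)
Numerator: 534 * 261.0 = 139374.0
Denominator: 7.6 * 13.1 * 959 = 95478.04
CR = 139374.0 / 95478.04 = 1.4597 mpy

1.4597 mpy


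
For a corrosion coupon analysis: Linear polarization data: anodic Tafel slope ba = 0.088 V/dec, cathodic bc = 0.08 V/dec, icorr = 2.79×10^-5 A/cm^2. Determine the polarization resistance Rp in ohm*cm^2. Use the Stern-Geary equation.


Apply the Stern-Geary equation: Rp = ba*bc / (2.303*icorr*(ba+bc))
ba*bc = 0.088*0.08 = 0.00704
ba+bc = 0.168; 2.303*icorr*(ba+bc) = 2.303*2.79×10^-5*0.168 = 1.0794622×10^-5
Rp = 0.00704 / 1.0794622×10^-5 = 652.2 ohm*cm^2

652.2 ohm*cm^2


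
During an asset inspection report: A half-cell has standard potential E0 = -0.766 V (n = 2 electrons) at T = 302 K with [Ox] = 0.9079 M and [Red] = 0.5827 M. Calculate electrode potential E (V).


Apply the Nernst equation: E = E0 + (RT/nF)*ln([Ox]/[Red])
Step 1: RT/nF = 8.314*302/(2*96485) = 0.01301149 V
Step 2: [Ox]/[Red] = 0.9079/0.5827 = 1.558092
Step 3: ln(1.558092) = 0.443462
Step 4: correction = 0.01301149 * 0.443462 = 0.0058 V
E = -0.766 + 0.0058 = -0.7602 V

-0.7602 V


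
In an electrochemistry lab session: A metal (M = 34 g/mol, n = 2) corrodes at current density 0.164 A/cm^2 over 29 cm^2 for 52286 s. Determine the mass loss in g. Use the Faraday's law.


Apply Faraday's law: m = i*A*t*M / (n*F)
Total charge passed Q = i*A*t = 0.164*29*52286 = 248672.216 C
m = Q*M/(n*F) = 248672.216*34/(2*96485) = 43.814 g

43.814 g


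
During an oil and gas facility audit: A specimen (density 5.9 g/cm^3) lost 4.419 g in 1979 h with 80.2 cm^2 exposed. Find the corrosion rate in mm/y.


Apply the mm/y weight-loss relation: CR = 87600 * W / (D * A * T)
Numerator: 87600 * 4.419 = 387104.4
Denominator: 5.9 * 80.2 * 1979 = 936423.22
CR = 387104.4 / 936423.22 = 0.4134 mm/y

0.4134 mm/y


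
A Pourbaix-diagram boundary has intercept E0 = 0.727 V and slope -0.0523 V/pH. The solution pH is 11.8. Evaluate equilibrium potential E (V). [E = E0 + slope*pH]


Apply the Pourbaix line equation: E = E0 + slope*pH
E = 0.727 + (-0.0523)*11.8 = 0.727 + (-0.61714) = 0.10986 V
Rounded to 3 decimal places: E = 0.110 V

0.110 V


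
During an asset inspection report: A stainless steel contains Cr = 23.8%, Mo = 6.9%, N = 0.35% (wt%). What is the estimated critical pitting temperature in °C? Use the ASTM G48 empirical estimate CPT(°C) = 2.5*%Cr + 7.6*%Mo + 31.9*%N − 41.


Apply the ASTM G48 empirical CPT estimate: CPT(°C) = 2.5*%Cr + 7.6*%Mo + 31.9*%N − 41
2.5*23.8 = 59.5; 7.6*6.9 = 52.44; 31.9*0.35 = 11.165
CPT = 59.5 + 52.44 + 11.165 − 41 = 82.105 °C
Rounded to 0.1 °C: CPT ≈ 82.1 °C

82.1 °C


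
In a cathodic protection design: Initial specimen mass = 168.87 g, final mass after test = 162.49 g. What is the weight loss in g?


Weight loss = initial − final
WL = 168.87 − 162.49 = 6.38 g

6.38 g


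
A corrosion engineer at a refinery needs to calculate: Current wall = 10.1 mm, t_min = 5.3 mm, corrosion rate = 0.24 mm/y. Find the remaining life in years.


Apply the remaining-life relation: RL = (t_current − t_min) / CR
RL = (10.1 − 5.3) / 0.24 = 4.8 / 0.24 = 20.0 years

20.0 years


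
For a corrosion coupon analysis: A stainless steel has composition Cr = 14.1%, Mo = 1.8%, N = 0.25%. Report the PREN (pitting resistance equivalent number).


Apply the PREN formula: PREN = Cr + 3.3*Mo + 16*N
PREN = 14.1 + 3.3*1.8 + 16*0.25
PREN = 14.1 + 5.94 + 4.0 = 24.04

24.04


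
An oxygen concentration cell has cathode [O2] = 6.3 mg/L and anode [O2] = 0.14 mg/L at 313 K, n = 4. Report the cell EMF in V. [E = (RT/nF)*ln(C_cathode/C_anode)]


Apply the Nernst concentration-cell relation: E = (RT/nF)*ln(C_cathode/C_anode)
RT/nF = 8.314*313/(4*96485) = 0.00674271 V
ln(6.3/0.14) = 3.80666
E = 0.00674271 * 3.80666 = 0.02567 V

0.02567 V


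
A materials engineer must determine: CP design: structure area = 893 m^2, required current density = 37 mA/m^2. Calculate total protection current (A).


I = area * current density, then convert mA → A (÷1000)
I = 893 * 37 / 1000 = 33.04 A

33.04 A


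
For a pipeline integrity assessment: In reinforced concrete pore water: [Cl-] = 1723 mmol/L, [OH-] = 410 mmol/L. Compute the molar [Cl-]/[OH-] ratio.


Threshold parameter = [Cl-] / [OH-] (molar basis; both in mmol/L, so units cancel)
Ratio = 1723 / 410 = 4.2

4.2


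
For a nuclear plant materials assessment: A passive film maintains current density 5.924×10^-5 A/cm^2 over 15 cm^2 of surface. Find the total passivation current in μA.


I = i_pass * A, then convert A → μA (×10^6)
I = 5.924×10^-5 * 15 * 10^6 = 888.6 μA

888.6 μA


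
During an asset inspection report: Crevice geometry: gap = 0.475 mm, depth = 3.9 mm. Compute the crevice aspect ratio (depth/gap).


Aspect ratio = depth / gap
Ratio = 3.9 / 0.475 = 8.2

8.2


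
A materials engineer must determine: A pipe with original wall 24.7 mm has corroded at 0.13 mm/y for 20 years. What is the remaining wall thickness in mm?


Remaining wall = original − CR × time
t = 24.7 − 0.13*20 = 24.7 − 2.6 = 22.1 mm

22.1 mm


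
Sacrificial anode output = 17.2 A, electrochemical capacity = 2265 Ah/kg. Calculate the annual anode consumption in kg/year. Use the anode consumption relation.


Annual consumption = current * hours per year / capacity
Rate = 17.2 * 8760 / 2265 = 66.5 kg/year

66.5 kg/year


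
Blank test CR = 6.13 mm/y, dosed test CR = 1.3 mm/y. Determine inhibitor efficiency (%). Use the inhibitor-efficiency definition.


Apply the inhibitor-efficiency definition: IE = (CR_blank − CR_inh)/CR_blank × 100
IE = (6.13 − 1.3) / 6.13 × 100
IE = 4.83 / 6.13 × 100 = 78.8 %

78.8 %


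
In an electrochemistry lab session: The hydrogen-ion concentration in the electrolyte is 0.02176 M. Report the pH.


pH = −log10[H+]
pH = −log10(0.02176) = 1.66

1.66


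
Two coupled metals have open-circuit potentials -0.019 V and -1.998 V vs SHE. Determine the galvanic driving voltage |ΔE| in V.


Driving voltage is the absolute potential difference.
|ΔE| = |-0.019 − (-1.998)| = 1.979 V

1.979 V


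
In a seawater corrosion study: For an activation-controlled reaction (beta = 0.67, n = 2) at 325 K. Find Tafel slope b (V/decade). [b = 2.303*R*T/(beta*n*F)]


Apply the Tafel slope relation: b = 2.303*R*T/(beta*n*F)
Numerator: 2.303 * 8.314 * 325 = 6222.82
Denominator: 0.67 * 2 * 96485 = 129289.9
b = 6222.82 / 129289.9 = 0.048 V/decade

0.048 V/decade


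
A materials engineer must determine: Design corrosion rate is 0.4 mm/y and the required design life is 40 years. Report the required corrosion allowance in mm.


Corrosion allowance = CR × design life
CA = 0.4 * 40 = 16.0 mm

16.0 mm


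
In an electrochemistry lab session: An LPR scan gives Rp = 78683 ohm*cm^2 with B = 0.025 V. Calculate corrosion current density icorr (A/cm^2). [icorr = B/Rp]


Apply the Stern-Geary relation: icorr = B / Rp
icorr = 0.025 / 78683 = 3.177×10^-7 A/cm^2

3.177×10^-7 A/cm^2


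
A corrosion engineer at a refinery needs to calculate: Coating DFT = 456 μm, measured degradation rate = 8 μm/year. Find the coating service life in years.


Service life = thickness / degradation rate
Life = 456 / 8 = 57.0 years

57.0 years


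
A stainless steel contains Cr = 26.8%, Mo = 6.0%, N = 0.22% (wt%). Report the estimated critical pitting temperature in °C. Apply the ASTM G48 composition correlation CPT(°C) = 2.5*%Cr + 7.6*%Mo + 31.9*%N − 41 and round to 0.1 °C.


Apply the ASTM G48 empirical CPT estimate: CPT(°C) = 2.5*%Cr + 7.6*%Mo + 31.9*%N − 41
2.5*26.8 = 67; 7.6*6.0 = 45.6; 31.9*0.22 = 7.018
CPT = 67 + 45.6 + 7.018 − 41 = 78.618 °C
Rounded to 0.1 °C: CPT ≈ 78.6 °C

78.6 °C


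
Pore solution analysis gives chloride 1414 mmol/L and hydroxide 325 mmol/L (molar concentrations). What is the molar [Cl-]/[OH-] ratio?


Threshold parameter = [Cl-] / [OH-] (molar basis; both in mmol/L, so units cancel)
Ratio = 1414 / 325 = 4.35

4.35


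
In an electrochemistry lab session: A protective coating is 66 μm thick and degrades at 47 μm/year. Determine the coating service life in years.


Service life = thickness / degradation rate
Life = 66 / 47 = 1.4 years

1.4 years


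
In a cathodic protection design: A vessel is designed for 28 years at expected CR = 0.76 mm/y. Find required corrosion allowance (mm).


Corrosion allowance = CR × design life
CA = 0.76 * 28 = 21.28 mm

21.28 mm


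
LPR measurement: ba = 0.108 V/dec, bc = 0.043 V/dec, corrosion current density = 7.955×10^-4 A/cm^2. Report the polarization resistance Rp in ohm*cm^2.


Apply the Stern-Geary equation: Rp = ba*bc / (2.303*icorr*(ba+bc))
ba*bc = 0.108*0.043 = 0.004644
ba+bc = 0.151; 2.303*icorr*(ba+bc) = 2.303*7.955×10^-4*0.151 = 2.7663751×10^-4
Rp = 0.004644 / 2.7663751×10^-4 = 16.8 ohm*cm^2

16.8 ohm*cm^2


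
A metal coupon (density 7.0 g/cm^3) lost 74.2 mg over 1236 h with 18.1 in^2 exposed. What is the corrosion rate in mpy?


Apply the mpy weight-loss relation: CR = 534 * W / (D * A * T)
Numerator: 534 * 74.2 = 39622.8
Denominator: 7.0 * 18.1 * 1236 = 156601.2
CR = 39622.8 / 156601.2 = 0.253 mpy

0.253 mpy


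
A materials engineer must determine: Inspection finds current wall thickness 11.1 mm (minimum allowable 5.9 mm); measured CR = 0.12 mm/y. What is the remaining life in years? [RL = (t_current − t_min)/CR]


Apply the remaining-life relation: RL = (t_current − t_min) / CR
RL = (11.1 − 5.9) / 0.12 = 5.2 / 0.12 = 43.3 years

43.3 years


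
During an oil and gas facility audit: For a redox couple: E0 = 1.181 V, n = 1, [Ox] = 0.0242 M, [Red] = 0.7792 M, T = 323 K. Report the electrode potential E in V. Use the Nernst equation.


Apply the Nernst equation: E = E0 + (RT/nF)*ln([Ox]/[Red])
Step 1: RT/nF = 8.314*323/(1*96485) = 0.02783253 V
Step 2: [Ox]/[Red] = 0.0242/0.7792 = 0.031057
Step 3: ln(0.031057) = -3.471931
Step 4: correction = 0.02783253 * -3.471931 = -0.097 V
E = 1.181 + -0.097 = 1.084 V

1.084 V


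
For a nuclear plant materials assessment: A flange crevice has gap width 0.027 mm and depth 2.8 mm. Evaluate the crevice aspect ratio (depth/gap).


Aspect ratio = depth / gap
Ratio = 2.8 / 0.027 = 103.7

103.7


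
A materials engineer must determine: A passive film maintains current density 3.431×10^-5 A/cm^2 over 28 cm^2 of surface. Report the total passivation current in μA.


I = i_pass * A, then convert A → μA (×10^6)
I = 3.431×10^-5 * 28 * 10^6 = 960.68 μA

960.68 μA


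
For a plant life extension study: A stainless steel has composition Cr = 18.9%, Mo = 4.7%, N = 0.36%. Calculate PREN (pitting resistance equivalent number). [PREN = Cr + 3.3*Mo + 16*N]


Apply the PREN formula: PREN = Cr + 3.3*Mo + 16*N
PREN = 18.9 + 3.3*4.7 + 16*0.36
PREN = 18.9 + 15.51 + 5.76 = 40.17

40.17


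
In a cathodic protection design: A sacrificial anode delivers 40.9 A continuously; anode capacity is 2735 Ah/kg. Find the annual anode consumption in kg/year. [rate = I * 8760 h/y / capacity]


Annual consumption = current * hours per year / capacity
Rate = 40.9 * 8760 / 2735 = 131.0 kg/year

131.0 kg/year


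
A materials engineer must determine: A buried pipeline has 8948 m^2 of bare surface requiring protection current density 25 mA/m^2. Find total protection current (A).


I = area * current density, then convert mA → A (÷1000)
I = 8948 * 25 / 1000 = 223.7 A

223.7 A


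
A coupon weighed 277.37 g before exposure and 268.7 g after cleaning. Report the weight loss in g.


Weight loss = initial − final
WL = 277.37 − 268.7 = 8.67 g

8.67 g


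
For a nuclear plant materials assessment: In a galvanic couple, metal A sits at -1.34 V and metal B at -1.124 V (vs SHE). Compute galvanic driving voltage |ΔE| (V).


Driving voltage is the absolute potential difference.
|ΔE| = |-1.34 − (-1.124)| = 0.216 V

0.216 V


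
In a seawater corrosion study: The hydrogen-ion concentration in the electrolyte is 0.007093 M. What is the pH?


pH = −log10[H+]
pH = −log10(0.007093) = 2.15

2.15


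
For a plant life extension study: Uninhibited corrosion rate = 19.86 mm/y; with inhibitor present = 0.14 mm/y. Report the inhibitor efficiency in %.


Apply the inhibitor-efficiency definition: IE = (CR_blank − CR_inh)/CR_blank × 100
IE = (19.86 − 0.14) / 19.86 × 100
IE = 19.72 / 19.86 × 100 = 99.3 %

99.3 %


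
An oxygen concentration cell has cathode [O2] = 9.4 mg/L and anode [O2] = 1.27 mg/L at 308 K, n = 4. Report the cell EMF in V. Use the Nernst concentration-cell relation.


Apply the Nernst concentration-cell relation: E = (RT/nF)*ln(C_cathode/C_anode)
RT/nF = 8.314*308/(4*96485) = 0.006635 V
ln(9.4/1.27) = 2.00169
E = 0.006635 * 2.00169 = 0.01328 V

0.01328 V


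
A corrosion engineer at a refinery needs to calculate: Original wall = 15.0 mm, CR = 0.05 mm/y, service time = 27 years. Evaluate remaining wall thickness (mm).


Remaining wall = original − CR × time
t = 15.0 − 0.05*27 = 15.0 − 1.35 = 13.65 mm

13.65 mm


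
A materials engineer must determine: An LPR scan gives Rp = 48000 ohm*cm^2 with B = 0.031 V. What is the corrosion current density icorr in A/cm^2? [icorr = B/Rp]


Apply the Stern-Geary relation: icorr = B / Rp
icorr = 0.031 / 48000 = 6.458×10^-7 A/cm^2

6.458×10^-7 A/cm^2


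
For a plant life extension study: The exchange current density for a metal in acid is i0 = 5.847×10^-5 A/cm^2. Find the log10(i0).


i0 = 5.847×10^-5 A/cm^2
log10(i0) = -4.233

-4.233


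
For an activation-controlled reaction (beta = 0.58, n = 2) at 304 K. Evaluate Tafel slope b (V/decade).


Apply the Tafel slope relation: b = 2.303*R*T/(beta*n*F)
Numerator: 2.303 * 8.314 * 304 = 5820.73
Denominator: 0.58 * 2 * 96485 = 111922.6
b = 5820.73 / 111922.6 = 0.052 V/decade

0.052 V/decade


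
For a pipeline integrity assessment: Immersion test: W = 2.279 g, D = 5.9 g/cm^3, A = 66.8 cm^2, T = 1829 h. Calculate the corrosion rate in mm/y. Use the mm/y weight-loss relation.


Apply the mm/y weight-loss relation: CR = 87600 * W / (D * A * T)
Numerator: 87600 * 2.279 = 199640.4
Denominator: 5.9 * 66.8 * 1829 = 720845.48
CR = 199640.4 / 720845.48 = 0.276953 mm/y

0.276953 mm/y


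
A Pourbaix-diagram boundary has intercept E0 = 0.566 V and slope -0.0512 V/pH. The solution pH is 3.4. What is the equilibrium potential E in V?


Apply the Pourbaix line equation: E = E0 + slope*pH
E = 0.566 + (-0.0512)*3.4 = 0.566 + (-0.17408) = 0.39192 V
Rounded to 4 decimal places: E = 0.3919 V

0.3919 V


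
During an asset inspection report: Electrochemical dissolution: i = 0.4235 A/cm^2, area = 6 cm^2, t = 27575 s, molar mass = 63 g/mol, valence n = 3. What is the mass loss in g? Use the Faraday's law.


Apply Faraday's law: m = i*A*t*M / (n*F)
Total charge passed Q = i*A*t = 0.4235*6*27575 = 70068.075 C
m = Q*M/(n*F) = 70068.075*63/(3*96485) = 15.2503 g

15.2503 g


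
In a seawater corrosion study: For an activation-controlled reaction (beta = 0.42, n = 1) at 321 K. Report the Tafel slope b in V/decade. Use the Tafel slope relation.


Apply the Tafel slope relation: b = 2.303*R*T/(beta*n*F)
Numerator: 2.303 * 8.314 * 321 = 6146.23
Denominator: 0.42 * 1 * 96485 = 40523.7
b = 6146.23 / 40523.7 = 0.152 V/decade

0.152 V/decade


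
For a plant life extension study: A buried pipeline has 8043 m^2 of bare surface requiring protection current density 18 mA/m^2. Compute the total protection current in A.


I = area * current density, then convert mA → A (÷1000)
I = 8043 * 18 / 1000 = 144.77 A

144.77 A


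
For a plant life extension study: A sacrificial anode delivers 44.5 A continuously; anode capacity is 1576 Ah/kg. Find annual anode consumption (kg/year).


Annual consumption = current * hours per year / capacity
Rate = 44.5 * 8760 / 1576 = 247.3 kg/year

247.3 kg/year


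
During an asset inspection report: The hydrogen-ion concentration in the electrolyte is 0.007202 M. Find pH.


pH = −log10[H+]
pH = −log10(0.007202) = 2.14

2.14


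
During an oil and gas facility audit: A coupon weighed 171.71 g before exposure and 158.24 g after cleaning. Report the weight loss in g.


Weight loss = initial − final
WL = 171.71 − 158.24 = 13.47 g

13.47 g


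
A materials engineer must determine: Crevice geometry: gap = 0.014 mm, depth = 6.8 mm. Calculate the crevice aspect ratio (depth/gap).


Aspect ratio = depth / gap
Ratio = 6.8 / 0.014 = 485.7

485.7


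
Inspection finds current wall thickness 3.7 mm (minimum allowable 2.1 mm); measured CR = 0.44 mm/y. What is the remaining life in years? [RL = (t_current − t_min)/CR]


Apply the remaining-life relation: RL = (t_current − t_min) / CR
RL = (3.7 − 2.1) / 0.44 = 1.6 / 0.44 = 3.6 years

3.6 years


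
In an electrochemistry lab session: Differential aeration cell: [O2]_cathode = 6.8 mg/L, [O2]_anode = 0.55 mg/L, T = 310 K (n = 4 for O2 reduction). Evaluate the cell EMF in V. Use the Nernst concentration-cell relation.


Apply the Nernst concentration-cell relation: E = (RT/nF)*ln(C_cathode/C_anode)
RT/nF = 8.314*310/(4*96485) = 0.00667808 V
ln(6.8/0.55) = 2.51476
E = 0.00667808 * 2.51476 = 0.01679 V

0.01679 V


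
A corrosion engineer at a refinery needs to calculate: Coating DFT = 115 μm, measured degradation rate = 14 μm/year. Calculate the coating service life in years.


Service life = thickness / degradation rate
Life = 115 / 14 = 8.2 years

8.2 years


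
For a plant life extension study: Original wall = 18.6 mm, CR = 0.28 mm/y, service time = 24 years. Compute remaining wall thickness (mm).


Remaining wall = original − CR × time
t = 18.6 − 0.28*24 = 18.6 − 6.72 = 11.88 mm

11.88 mm


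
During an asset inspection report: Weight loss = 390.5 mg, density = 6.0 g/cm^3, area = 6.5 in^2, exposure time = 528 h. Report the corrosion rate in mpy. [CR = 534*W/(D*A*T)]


Apply the mpy weight-loss relation: CR = 534 * W / (D * A * T)
Numerator: 534 * 390.5 = 208527.0
Denominator: 6.0 * 6.5 * 528 = 20592.0
CR = 208527.0 / 20592.0 = 10.127 mpy

10.127 mpy


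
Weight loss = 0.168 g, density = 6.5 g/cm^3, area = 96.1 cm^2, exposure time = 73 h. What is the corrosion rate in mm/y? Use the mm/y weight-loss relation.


Apply the mm/y weight-loss relation: CR = 87600 * W / (D * A * T)
Numerator: 87600 * 0.168 = 14716.8
Denominator: 6.5 * 96.1 * 73 = 45599.45
CR = 14716.8 / 45599.45 = 0.3227 mm/y

0.3227 mm/y


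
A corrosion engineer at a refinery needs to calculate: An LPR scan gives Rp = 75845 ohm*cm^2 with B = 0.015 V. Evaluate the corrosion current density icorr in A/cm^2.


Apply the Stern-Geary relation: icorr = B / Rp
icorr = 0.015 / 75845 = 1.978×10^-7 A/cm^2

1.978×10^-7 A/cm^2


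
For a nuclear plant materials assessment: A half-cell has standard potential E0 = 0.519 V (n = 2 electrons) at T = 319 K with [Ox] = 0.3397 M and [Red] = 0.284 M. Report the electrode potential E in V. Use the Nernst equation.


Apply the Nernst equation: E = E0 + (RT/nF)*ln([Ox]/[Red])
Step 1: RT/nF = 8.314*319/(2*96485) = 0.01374393 V
Step 2: [Ox]/[Red] = 0.3397/0.284 = 1.196127
Step 3: ln(1.196127) = 0.179089
Step 4: correction = 0.01374393 * 0.179089 = 0.0025 V
E = 0.519 + 0.0025 = 0.5215 V

0.5215 V


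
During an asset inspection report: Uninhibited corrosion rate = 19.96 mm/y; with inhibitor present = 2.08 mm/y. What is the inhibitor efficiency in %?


Apply the inhibitor-efficiency definition: IE = (CR_blank − CR_inh)/CR_blank × 100
IE = (19.96 − 2.08) / 19.96 × 100
IE = 17.88 / 19.96 × 100 = 89.6 %

89.6 %


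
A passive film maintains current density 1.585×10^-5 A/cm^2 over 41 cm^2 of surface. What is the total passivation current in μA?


I = i_pass * A, then convert A → μA (×10^6)
I = 1.585×10^-5 * 41 * 10^6 = 649.85 μA

649.85 μA


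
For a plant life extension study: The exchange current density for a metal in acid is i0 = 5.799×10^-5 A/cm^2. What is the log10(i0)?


i0 = 5.799×10^-5 A/cm^2
log10(i0) = -4.237

-4.237


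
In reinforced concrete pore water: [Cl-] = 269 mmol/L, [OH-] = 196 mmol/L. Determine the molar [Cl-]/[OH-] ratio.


Threshold parameter = [Cl-] / [OH-] (molar basis; both in mmol/L, so units cancel)
Ratio = 269 / 196 = 1.37

1.37


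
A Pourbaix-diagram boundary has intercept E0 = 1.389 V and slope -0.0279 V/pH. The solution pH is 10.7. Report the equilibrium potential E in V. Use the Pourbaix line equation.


Apply the Pourbaix line equation: E = E0 + slope*pH
E = 1.389 + (-0.0279)*10.7 = 1.389 + (-0.29853) = 1.09047 V
Rounded to 3 decimal places: E = 1.090 V

1.090 V


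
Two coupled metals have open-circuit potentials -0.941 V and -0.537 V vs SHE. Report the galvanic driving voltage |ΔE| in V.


Driving voltage is the absolute potential difference.
|ΔE| = |-0.941 − (-0.537)| = 0.404 V

0.404 V


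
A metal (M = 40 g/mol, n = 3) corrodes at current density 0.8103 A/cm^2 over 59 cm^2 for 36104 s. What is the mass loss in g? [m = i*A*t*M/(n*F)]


Apply Faraday's law: m = i*A*t*M / (n*F)
Total charge passed Q = i*A*t = 0.8103*59*36104 = 1726049.2008 C
m = Q*M/(n*F) = 1726049.2008*40/(3*96485) = 238.524 g

238.524 g


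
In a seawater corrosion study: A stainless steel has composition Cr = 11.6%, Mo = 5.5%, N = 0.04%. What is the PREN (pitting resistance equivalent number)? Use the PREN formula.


Apply the PREN formula: PREN = Cr + 3.3*Mo + 16*N
PREN = 11.6 + 3.3*5.5 + 16*0.04
PREN = 11.6 + 18.15 + 0.64 = 30.39

30.39


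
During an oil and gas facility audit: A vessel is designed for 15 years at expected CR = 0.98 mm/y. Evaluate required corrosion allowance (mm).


Corrosion allowance = CR × design life
CA = 0.98 * 15 = 14.7 mm

14.7 mm


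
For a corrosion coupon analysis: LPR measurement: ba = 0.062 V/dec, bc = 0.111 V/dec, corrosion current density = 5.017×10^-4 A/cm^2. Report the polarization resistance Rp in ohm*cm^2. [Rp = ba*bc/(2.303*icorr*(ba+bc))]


Apply the Stern-Geary equation: Rp = ba*bc / (2.303*icorr*(ba+bc))
ba*bc = 0.062*0.111 = 0.006882
ba+bc = 0.173; 2.303*icorr*(ba+bc) = 2.303*5.017×10^-4*0.173 = 1.9988681×10^-4
Rp = 0.006882 / 1.9988681×10^-4 = 34.43 ohm*cm^2

34.43 ohm*cm^2


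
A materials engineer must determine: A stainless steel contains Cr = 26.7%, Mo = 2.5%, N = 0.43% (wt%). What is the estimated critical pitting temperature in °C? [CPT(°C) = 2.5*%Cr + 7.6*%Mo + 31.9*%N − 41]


Apply the ASTM G48 empirical CPT estimate: CPT(°C) = 2.5*%Cr + 7.6*%Mo + 31.9*%N − 41
2.5*26.7 = 66.75; 7.6*2.5 = 19; 31.9*0.43 = 13.717
CPT = 66.75 + 19 + 13.717 − 41 = 58.467 °C
Rounded to 0.1 °C: CPT ≈ 58.5 °C

58.5 °C


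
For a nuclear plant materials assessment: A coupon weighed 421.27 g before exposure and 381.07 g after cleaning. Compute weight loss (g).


Weight loss = initial − final
WL = 421.27 − 381.07 = 40.2 g

40.2 g


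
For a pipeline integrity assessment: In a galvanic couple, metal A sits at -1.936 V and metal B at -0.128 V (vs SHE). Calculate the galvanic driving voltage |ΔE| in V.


Driving voltage is the absolute potential difference.
|ΔE| = |-1.936 − (-0.128)| = 1.808 V

1.808 V


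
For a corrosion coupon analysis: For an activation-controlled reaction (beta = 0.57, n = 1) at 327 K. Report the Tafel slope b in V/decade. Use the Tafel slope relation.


Apply the Tafel slope relation: b = 2.303*R*T/(beta*n*F)
Numerator: 2.303 * 8.314 * 327 = 6261.12
Denominator: 0.57 * 1 * 96485 = 54996.45
b = 6261.12 / 54996.45 = 0.114 V/decade

0.114 V/decade


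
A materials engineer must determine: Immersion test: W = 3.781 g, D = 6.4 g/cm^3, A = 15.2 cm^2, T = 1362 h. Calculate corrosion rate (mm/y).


Apply the mm/y weight-loss relation: CR = 87600 * W / (D * A * T)
Numerator: 87600 * 3.781 = 331215.6
Denominator: 6.4 * 15.2 * 1362 = 132495.36
CR = 331215.6 / 132495.36 = 2.4998 mm/y

2.4998 mm/y


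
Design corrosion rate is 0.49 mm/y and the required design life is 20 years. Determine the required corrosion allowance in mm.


Corrosion allowance = CR × design life
CA = 0.49 * 20 = 9.8 mm

9.8 mm


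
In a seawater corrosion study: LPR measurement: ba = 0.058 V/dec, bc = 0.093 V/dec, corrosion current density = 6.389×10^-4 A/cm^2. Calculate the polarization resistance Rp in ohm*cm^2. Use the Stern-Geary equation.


Apply the Stern-Geary equation: Rp = ba*bc / (2.303*icorr*(ba+bc))
ba*bc = 0.058*0.093 = 0.005394
ba+bc = 0.151; 2.303*icorr*(ba+bc) = 2.303*6.389×10^-4*0.151 = 2.2217939×10^-4
Rp = 0.005394 / 2.2217939×10^-4 = 24.3 ohm*cm^2

24.3 ohm*cm^2


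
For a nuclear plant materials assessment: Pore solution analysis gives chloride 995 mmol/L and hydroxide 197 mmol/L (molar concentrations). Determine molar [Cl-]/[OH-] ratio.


Threshold parameter = [Cl-] / [OH-] (molar basis; both in mmol/L, so units cancel)
Ratio = 995 / 197 = 5.05

5.05


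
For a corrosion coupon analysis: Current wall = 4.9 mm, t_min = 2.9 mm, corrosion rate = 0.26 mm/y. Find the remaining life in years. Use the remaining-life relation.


Apply the remaining-life relation: RL = (t_current − t_min) / CR
RL = (4.9 − 2.9) / 0.26 = 2.0 / 0.26 = 7.7 years

7.7 years


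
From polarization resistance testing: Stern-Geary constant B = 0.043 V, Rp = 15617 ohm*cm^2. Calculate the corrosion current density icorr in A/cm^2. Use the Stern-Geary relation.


Apply the Stern-Geary relation: icorr = B / Rp
icorr = 0.043 / 15617 = 2.753×10^-6 A/cm^2

2.753×10^-6 A/cm^2


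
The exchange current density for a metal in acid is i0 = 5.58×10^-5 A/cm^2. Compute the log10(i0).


i0 = 5.58×10^-5 A/cm^2
log10(i0) = -4.253

-4.253


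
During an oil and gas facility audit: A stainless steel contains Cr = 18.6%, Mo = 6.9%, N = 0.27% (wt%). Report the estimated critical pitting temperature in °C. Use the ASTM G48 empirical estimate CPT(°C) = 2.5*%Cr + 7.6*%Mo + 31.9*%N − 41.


Apply the ASTM G48 empirical CPT estimate: CPT(°C) = 2.5*%Cr + 7.6*%Mo + 31.9*%N − 41
2.5*18.6 = 46.5; 7.6*6.9 = 52.44; 31.9*0.27 = 8.613
CPT = 46.5 + 52.44 + 8.613 − 41 = 66.553 °C
Rounded to 0.1 °C: CPT ≈ 66.6 °C

66.6 °C


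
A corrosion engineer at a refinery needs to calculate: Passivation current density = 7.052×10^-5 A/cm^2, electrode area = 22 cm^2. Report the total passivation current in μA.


I = i_pass * A, then convert A → μA (×10^6)
I = 7.052×10^-5 * 22 * 10^6 = 1551.44 μA

1551.44 μA


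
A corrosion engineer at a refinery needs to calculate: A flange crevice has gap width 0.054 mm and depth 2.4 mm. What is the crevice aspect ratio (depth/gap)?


Aspect ratio = depth / gap
Ratio = 2.4 / 0.054 = 44.4

44.4


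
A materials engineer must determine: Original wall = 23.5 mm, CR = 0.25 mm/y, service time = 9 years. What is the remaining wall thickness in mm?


Remaining wall = original − CR × time
t = 23.5 − 0.25*9 = 23.5 − 2.25 = 21.25 mm

21.25 mm


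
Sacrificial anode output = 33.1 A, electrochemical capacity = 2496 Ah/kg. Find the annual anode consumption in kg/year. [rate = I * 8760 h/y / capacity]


Annual consumption = current * hours per year / capacity
Rate = 33.1 * 8760 / 2496 = 116.2 kg/year

116.2 kg/year


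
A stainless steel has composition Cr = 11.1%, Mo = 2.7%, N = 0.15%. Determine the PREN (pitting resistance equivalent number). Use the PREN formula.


Apply the PREN formula: PREN = Cr + 3.3*Mo + 16*N
PREN = 11.1 + 3.3*2.7 + 16*0.15
PREN = 11.1 + 8.91 + 2.4 = 22.41

22.41


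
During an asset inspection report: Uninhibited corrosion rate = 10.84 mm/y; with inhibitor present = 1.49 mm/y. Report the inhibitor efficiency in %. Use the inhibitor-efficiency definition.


Apply the inhibitor-efficiency definition: IE = (CR_blank − CR_inh)/CR_blank × 100
IE = (10.84 − 1.49) / 10.84 × 100
IE = 9.35 / 10.84 × 100 = 86.3 %

86.3 %


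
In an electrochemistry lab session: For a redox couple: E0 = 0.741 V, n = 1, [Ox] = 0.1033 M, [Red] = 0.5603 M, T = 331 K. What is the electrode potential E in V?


Apply the Nernst equation: E = E0 + (RT/nF)*ln([Ox]/[Red])
Step 1: RT/nF = 8.314*331/(1*96485) = 0.02852188 V
Step 2: [Ox]/[Red] = 0.1033/0.5603 = 0.184366
Step 3: ln(0.184366) = -1.690832
Step 4: correction = 0.02852188 * -1.690832 = -0.048 V
E = 0.741 + -0.048 = 0.693 V

0.693 V


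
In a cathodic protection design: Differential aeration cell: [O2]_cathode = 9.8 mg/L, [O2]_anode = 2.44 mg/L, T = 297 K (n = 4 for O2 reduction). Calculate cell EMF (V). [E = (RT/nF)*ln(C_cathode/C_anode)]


Apply the Nernst concentration-cell relation: E = (RT/nF)*ln(C_cathode/C_anode)
RT/nF = 8.314*297/(4*96485) = 0.00639804 V
ln(9.8/2.44) = 1.39038
E = 0.00639804 * 1.39038 = 0.0089 V

0.0089 V
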